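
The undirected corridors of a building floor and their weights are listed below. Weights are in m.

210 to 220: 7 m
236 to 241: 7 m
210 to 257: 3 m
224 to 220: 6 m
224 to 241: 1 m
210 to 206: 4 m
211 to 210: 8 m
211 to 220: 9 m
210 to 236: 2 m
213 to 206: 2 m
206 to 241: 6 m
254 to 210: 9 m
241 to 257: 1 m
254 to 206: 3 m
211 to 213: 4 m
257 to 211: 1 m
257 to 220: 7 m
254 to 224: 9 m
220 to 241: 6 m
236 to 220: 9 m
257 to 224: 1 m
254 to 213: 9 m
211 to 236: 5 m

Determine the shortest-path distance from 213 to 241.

6 m

Compare a few routes:
213–211–257–241: 4+1+1 = 6
213–211–257–224–241: 4+1+1+1 = 7
213–206–241: 2+6 = 8
The minimum is 6 m via 213–211–257–241.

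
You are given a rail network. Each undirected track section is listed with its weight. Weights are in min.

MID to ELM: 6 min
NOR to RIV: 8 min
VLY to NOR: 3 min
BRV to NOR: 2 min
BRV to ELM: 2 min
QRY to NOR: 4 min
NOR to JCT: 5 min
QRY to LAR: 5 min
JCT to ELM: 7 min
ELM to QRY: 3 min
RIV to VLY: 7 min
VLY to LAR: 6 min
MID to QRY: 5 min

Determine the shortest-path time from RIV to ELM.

Settle nodes by increasing distance from RIV:
RIV: 0
VLY: 7  (via RIV)
NOR: 8  (via RIV)
BRV: 10  (via NOR)
QRY: 12  (via NOR)
ELM: 12  (via BRV)
Shortest route: RIV–NOR–BRV–ELM = 12 min.

12 min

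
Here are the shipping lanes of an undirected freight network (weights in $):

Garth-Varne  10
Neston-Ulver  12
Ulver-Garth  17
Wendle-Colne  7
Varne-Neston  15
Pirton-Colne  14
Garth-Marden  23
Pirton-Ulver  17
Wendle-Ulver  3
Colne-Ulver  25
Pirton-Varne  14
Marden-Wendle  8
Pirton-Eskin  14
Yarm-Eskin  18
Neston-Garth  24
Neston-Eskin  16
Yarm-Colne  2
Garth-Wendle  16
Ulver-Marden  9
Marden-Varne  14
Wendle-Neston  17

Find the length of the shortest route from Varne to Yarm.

$30

Candidate routes:
Varne → Pirton → Colne → Yarm: 14+14+2 = 30
Varne → Marden → Wendle → Colne → Yarm: 14+8+7+2 = 31
Cheapest is Varne → Pirton → Colne → Yarm at $30.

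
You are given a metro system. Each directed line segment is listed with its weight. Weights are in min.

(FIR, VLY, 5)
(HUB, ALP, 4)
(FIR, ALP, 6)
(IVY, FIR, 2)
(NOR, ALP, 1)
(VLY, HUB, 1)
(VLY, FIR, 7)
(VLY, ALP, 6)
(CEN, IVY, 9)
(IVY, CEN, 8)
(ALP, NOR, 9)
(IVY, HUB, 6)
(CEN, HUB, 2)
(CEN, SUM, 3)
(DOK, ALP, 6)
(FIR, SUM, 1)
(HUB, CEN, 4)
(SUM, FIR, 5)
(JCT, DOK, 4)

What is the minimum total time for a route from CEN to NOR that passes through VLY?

27 min

Shortest CEN→VLY: CEN–SUM–FIR–VLY = 13
Shortest VLY→NOR: VLY–HUB–ALP–NOR = 14
Total via VLY: 13 + 14 = 27 min.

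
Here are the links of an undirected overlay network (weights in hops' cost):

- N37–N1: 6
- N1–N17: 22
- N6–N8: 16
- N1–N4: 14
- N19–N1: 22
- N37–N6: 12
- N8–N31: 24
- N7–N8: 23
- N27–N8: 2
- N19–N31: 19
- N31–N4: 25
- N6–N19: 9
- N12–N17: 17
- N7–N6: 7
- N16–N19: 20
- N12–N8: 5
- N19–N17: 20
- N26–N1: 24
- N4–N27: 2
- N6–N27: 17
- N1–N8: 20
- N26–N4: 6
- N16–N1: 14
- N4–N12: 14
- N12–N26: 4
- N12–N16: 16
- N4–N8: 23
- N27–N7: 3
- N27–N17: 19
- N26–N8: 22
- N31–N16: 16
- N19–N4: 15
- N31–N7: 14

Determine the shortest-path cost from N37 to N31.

33 hops' cost

Shortest distances from N37:
N37: 0
N1: 6  (via N37)
N6: 12  (via N37)
N7: 19  (via N6)
N4: 20  (via N1)
N16: 20  (via N1)
N19: 21  (via N6)
N27: 22  (via N7)
N8: 24  (via N27)
N26: 26  (via N4)
N17: 28  (via N1)
N12: 29  (via N8)
N31: 33  (via N7)
Shortest route: N37 → N6 → N7 → N31 = 33 hops' cost.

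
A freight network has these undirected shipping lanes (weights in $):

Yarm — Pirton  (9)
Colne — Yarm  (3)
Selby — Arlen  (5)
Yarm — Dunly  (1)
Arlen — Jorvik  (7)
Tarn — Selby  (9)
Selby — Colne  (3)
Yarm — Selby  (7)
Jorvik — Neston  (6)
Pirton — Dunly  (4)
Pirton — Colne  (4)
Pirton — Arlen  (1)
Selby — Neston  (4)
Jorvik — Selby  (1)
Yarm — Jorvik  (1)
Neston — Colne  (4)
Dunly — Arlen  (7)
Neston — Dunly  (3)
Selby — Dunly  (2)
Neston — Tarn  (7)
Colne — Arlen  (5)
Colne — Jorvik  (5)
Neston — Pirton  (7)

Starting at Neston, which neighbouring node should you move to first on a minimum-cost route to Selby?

Selby

Enumerating some paths:
Neston–Selby: 4 = 4
Neston–Dunly–Selby: 3+2 = 5
The minimum is $4 via Neston–Selby.
So from Neston the first move is to Selby.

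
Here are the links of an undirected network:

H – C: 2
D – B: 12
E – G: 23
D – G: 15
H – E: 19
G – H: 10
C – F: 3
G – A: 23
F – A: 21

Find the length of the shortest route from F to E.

Running Dijkstra from F:
F: 0
C: 3  (via F)
H: 5  (via C)
G: 15  (via H)
A: 21  (via F)
E: 24  (via H)
Shortest route: F–C–H–E = 24.

24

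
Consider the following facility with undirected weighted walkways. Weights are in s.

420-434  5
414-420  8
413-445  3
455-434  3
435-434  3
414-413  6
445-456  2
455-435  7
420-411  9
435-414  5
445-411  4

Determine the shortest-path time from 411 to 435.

Enumerating some paths:
411 - 420 - 414 - 435: 9+8+5 = 22
411 - 445 - 413 - 414 - 435: 4+3+6+5 = 18
411 - 420 - 434 - 435: 9+5+3 = 17
The minimum is 17 s via 411 - 420 - 434 - 435.

17 s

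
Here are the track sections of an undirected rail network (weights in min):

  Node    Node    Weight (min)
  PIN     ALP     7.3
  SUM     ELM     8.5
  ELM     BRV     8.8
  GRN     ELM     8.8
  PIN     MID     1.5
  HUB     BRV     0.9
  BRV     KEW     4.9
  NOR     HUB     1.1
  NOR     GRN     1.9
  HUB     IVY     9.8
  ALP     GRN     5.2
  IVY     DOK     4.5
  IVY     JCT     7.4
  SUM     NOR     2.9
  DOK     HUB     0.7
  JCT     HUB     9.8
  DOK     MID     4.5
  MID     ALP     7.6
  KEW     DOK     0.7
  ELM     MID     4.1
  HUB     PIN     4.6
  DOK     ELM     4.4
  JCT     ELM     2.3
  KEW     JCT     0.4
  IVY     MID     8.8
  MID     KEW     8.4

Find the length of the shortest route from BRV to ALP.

Settle nodes by increasing distance from BRV:
BRV: 0
HUB: 0.9  (via BRV)
DOK: 1.6  (via HUB)
NOR: 2  (via HUB)
KEW: 2.3  (via DOK)
JCT: 2.7  (via KEW)
GRN: 3.9  (via NOR)
SUM: 4.9  (via NOR)
ELM: 5  (via JCT)
PIN: 5.5  (via HUB)
IVY: 6.1  (via DOK)
MID: 6.1  (via DOK)
ALP: 9.1  (via GRN)
Shortest route: BRV → HUB → NOR → GRN → ALP = 9.1 min.

9.1 min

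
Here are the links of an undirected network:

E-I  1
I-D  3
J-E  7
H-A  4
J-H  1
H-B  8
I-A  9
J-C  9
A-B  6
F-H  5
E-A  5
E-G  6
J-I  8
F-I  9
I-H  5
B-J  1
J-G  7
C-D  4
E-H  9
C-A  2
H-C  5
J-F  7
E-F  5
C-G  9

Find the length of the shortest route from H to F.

Candidate routes:
H - F: 5 = 5
H - J - F: 1+7 = 8
Cheapest is H - F at 5.

5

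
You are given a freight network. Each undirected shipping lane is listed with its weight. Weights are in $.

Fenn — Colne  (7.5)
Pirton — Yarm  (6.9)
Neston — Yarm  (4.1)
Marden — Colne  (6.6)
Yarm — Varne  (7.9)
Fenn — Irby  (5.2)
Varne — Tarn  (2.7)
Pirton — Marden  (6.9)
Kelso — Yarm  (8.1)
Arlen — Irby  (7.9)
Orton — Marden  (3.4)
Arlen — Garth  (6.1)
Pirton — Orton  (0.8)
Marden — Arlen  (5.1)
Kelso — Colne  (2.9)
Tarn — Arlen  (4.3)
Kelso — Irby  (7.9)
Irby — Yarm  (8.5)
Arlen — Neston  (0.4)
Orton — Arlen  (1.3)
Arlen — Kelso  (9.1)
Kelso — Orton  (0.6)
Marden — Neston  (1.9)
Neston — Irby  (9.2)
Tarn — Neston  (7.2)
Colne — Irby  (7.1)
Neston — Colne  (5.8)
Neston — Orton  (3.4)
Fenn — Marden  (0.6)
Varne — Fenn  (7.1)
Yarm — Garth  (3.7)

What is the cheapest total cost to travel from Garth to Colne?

Shortest distances from Garth:
Garth: 0
Yarm: 3.7  (via Garth)
Arlen: 6.1  (via Garth)
Neston: 6.5  (via Arlen)
Orton: 7.4  (via Arlen)
Kelso: 8  (via Orton)
Pirton: 8.2  (via Orton)
Marden: 8.4  (via Neston)
Fenn: 9  (via Marden)
Tarn: 10.4  (via Arlen)
Colne: 10.9  (via Kelso)
Shortest route: Garth → Arlen → Orton → Kelso → Colne = $10.9.

$10.9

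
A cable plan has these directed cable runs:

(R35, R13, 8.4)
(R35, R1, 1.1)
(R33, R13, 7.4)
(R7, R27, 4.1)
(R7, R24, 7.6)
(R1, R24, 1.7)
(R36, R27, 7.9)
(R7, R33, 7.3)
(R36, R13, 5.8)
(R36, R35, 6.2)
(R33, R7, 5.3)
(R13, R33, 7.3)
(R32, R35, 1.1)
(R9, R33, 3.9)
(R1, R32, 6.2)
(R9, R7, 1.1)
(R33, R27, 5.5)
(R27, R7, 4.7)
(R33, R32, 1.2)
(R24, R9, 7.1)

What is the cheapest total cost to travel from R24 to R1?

Candidate routes:
R24 → R9 → R33 → R32 → R35 → R1: 7.1+3.9+1.2+1.1+1.1 = 14.4
R24 → R9 → R7 → R33 → R32 → R35 → R1: 7.1+1.1+7.3+1.2+1.1+1.1 = 18.9
Cheapest is R24 → R9 → R33 → R32 → R35 → R1 at 14.4.

14.4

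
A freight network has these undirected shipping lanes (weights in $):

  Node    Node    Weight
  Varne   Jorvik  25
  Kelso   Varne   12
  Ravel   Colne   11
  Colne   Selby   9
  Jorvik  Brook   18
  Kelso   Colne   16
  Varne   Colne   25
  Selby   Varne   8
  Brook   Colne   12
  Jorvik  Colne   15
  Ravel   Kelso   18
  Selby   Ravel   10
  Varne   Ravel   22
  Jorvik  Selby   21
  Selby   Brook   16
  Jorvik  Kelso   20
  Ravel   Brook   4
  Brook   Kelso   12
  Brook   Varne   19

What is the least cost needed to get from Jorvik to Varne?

$25

Compare a few routes:
Jorvik → Colne → Selby → Varne: 15+9+8 = 32
Jorvik → Selby → Varne: 21+8 = 29
Jorvik → Varne: 25 = 25
The minimum is $25 via Jorvik → Varne.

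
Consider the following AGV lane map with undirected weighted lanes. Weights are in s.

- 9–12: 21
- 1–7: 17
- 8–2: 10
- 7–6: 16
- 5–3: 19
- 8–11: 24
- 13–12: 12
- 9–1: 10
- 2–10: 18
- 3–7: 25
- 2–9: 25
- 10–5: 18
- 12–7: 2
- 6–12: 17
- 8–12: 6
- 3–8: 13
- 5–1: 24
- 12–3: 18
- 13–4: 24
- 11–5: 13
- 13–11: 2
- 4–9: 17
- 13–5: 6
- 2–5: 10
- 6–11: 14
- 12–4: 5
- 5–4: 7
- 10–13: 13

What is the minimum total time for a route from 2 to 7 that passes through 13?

Best 2 to 13: 2 → 5 → 13 costing 16
Shortest 13→7: 13 → 12 → 7 = 14
Total via 13: 16 + 14 = 30 s.

30 s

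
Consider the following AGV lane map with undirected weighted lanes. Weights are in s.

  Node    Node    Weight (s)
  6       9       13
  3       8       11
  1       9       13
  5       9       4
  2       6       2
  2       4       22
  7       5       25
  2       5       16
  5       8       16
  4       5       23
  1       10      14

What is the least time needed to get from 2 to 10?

Candidate routes:
2–6–9–1–10: 2+13+13+14 = 42
2–5–9–1–10: 16+4+13+14 = 47
Cheapest is 2–6–9–1–10 at 42 s.

42 s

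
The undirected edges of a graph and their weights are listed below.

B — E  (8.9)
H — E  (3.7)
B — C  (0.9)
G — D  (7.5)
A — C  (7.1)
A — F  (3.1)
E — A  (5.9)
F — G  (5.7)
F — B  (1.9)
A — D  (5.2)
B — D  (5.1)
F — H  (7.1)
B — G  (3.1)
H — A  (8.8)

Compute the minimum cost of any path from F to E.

Candidate routes:
F → A → E: 3.1+5.9 = 9
F → H → E: 7.1+3.7 = 10.8
The minimum is 9 via F → A → E.

9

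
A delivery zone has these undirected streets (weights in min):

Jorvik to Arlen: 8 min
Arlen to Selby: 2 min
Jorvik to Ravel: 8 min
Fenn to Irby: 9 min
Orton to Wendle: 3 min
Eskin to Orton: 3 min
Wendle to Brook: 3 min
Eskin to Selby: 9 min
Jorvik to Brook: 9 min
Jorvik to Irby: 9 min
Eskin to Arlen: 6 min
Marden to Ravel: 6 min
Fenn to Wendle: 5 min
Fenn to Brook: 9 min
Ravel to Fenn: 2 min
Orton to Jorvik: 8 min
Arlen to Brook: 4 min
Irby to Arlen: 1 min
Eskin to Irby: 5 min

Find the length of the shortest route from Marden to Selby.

20 min

Settle nodes by increasing distance from Marden:
Marden: 0
Ravel: 6  (via Marden)
Fenn: 8  (via Ravel)
Wendle: 13  (via Fenn)
Jorvik: 14  (via Ravel)
Orton: 16  (via Wendle)
Brook: 16  (via Wendle)
Irby: 17  (via Fenn)
Arlen: 18  (via Irby)
Eskin: 19  (via Orton)
Selby: 20  (via Arlen)
Shortest route: Marden–Ravel–Fenn–Irby–Arlen–Selby = 20 min.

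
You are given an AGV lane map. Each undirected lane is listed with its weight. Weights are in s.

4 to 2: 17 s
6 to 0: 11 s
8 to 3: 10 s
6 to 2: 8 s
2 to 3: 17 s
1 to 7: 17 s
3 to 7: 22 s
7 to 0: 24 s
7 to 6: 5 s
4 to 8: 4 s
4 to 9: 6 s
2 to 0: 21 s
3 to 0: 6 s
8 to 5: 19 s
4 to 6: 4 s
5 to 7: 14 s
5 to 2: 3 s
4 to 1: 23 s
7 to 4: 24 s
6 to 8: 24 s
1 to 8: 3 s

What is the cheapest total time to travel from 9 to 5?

21 s

Running Dijkstra from 9:
9: 0
4: 6  (via 9)
6: 10  (via 4)
8: 10  (via 4)
1: 13  (via 8)
7: 15  (via 6)
2: 18  (via 6)
3: 20  (via 8)
0: 21  (via 6)
5: 21  (via 2)
Shortest route: 9–4–6–2–5 = 21 s.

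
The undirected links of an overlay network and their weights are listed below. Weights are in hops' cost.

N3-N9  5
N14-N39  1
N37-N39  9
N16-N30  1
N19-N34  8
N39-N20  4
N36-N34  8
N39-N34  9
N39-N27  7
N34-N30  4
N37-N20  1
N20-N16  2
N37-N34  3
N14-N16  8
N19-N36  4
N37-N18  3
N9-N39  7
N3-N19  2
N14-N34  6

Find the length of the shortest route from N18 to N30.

7 hops' cost

Settle nodes by increasing distance from N18:
N18: 0
N37: 3  (via N18)
N20: 4  (via N37)
N16: 6  (via N20)
N34: 6  (via N37)
N30: 7  (via N16)
Shortest route: N18 → N37 → N20 → N16 → N30 = 7 hops' cost.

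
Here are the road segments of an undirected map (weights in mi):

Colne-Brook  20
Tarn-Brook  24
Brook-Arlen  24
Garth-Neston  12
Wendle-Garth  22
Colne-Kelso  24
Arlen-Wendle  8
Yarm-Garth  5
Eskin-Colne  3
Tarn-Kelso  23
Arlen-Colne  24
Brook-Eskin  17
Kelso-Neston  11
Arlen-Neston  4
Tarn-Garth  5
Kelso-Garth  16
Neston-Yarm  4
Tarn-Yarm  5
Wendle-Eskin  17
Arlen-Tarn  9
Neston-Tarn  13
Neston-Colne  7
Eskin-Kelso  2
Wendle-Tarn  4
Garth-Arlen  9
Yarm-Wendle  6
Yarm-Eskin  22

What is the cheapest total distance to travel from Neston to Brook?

Compare a few routes:
Neston–Kelso–Eskin–Brook: 11+2+17 = 30
Neston–Colne–Brook: 7+20 = 27
Neston–Arlen–Brook: 4+24 = 28
The minimum is 27 mi via Neston–Colne–Brook.

27 mi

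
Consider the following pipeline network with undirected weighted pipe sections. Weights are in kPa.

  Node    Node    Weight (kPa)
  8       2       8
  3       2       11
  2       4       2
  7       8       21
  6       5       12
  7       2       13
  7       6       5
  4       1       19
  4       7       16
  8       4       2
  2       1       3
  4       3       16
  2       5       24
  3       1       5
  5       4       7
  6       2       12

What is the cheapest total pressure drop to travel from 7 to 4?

15 kPa

Shortest distances from 7:
7: 0
6: 5  (via 7)
2: 13  (via 7)
4: 15  (via 2)
Shortest route: 7–2–4 = 15 kPa.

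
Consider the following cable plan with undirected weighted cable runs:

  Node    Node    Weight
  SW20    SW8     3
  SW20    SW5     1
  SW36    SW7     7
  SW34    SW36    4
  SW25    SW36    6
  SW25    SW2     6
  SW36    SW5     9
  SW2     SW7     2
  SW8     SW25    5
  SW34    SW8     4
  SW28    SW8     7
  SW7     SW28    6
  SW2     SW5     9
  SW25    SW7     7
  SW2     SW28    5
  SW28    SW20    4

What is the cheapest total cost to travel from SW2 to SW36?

9

Settle nodes by increasing distance from SW2:
SW2: 0
SW7: 2  (via SW2)
SW28: 5  (via SW2)
SW25: 6  (via SW2)
SW36: 9  (via SW7)
Shortest route: SW2 → SW7 → SW36 = 9.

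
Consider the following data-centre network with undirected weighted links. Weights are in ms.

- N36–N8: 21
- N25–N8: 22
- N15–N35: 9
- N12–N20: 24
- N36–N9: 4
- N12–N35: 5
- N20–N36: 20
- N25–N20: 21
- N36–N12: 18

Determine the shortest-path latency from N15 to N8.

Compare a few routes:
N15 - N35 - N12 - N20 - N36 - N8: 9+5+24+20+21 = 79
N15 - N35 - N12 - N36 - N8: 9+5+18+21 = 53
N15 - N35 - N12 - N20 - N25 - N8: 9+5+24+21+22 = 81
Cheapest is N15 - N35 - N12 - N36 - N8 at 53 ms.

53 ms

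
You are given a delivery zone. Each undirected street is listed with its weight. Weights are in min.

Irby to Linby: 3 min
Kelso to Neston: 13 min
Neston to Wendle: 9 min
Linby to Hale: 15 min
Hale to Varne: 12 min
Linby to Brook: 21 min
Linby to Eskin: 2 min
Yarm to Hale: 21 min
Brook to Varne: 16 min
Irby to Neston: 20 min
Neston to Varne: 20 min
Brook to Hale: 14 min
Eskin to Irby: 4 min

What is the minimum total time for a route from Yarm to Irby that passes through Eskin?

42 min

Shortest Yarm→Eskin: Yarm–Hale–Linby–Eskin = 38
Best Eskin to Irby: Eskin–Irby costing 4
Total via Eskin: 38 + 4 = 42 min.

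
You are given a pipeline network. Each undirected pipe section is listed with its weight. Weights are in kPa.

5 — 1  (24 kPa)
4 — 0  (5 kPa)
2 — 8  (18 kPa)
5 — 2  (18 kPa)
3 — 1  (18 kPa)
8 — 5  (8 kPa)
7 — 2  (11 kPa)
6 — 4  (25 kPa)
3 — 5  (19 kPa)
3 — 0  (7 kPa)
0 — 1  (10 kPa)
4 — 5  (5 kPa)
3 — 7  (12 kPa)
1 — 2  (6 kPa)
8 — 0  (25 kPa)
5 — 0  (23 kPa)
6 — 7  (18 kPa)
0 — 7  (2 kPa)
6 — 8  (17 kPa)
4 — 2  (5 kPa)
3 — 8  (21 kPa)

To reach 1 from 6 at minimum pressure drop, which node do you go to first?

7

Enumerating some paths:
6–7–0–1: 18+2+10 = 30
6–7–2–1: 18+11+6 = 35
The minimum is 30 kPa via 6–7–0–1.
So from 6 the first move is to 7.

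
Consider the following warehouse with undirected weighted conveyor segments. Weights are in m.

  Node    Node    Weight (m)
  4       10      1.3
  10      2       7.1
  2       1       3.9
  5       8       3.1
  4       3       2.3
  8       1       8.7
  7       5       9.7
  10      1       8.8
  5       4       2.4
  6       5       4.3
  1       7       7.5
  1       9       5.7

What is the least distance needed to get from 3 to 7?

14.4 m

Compare a few routes:
3–4–10–1–7: 2.3+1.3+8.8+7.5 = 19.9
3–4–10–2–1–7: 2.3+1.3+7.1+3.9+7.5 = 22.1
3–4–5–7: 2.3+2.4+9.7 = 14.4
The minimum is 14.4 m via 3–4–5–7.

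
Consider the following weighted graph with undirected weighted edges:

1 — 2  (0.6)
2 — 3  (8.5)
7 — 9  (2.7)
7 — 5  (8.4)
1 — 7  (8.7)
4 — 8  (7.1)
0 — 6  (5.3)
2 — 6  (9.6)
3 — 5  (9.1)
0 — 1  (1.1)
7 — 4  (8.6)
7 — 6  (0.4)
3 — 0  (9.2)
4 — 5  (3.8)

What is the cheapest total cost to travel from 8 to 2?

23.1

Candidate routes:
8–4–7–6–2: 7.1+8.6+0.4+9.6 = 25.7
8–4–7–6–0–1–2: 7.1+8.6+0.4+5.3+1.1+0.6 = 23.1
8–4–7–1–2: 7.1+8.6+8.7+0.6 = 25
The minimum is 23.1 via 8–4–7–6–0–1–2.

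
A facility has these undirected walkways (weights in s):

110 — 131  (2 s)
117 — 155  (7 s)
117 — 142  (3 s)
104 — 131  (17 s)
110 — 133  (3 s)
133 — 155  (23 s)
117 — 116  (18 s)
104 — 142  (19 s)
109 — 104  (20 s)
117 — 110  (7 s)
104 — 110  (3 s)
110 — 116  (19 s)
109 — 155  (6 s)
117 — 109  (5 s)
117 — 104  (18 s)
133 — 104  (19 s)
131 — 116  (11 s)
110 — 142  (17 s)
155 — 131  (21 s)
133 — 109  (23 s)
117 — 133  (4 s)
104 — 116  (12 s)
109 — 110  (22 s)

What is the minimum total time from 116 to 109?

Settle nodes by increasing distance from 116:
116: 0
131: 11  (via 116)
104: 12  (via 116)
110: 13  (via 131)
133: 16  (via 110)
117: 18  (via 116)
142: 21  (via 117)
109: 23  (via 117)
Shortest route: 116 → 117 → 109 = 23 s.

23 s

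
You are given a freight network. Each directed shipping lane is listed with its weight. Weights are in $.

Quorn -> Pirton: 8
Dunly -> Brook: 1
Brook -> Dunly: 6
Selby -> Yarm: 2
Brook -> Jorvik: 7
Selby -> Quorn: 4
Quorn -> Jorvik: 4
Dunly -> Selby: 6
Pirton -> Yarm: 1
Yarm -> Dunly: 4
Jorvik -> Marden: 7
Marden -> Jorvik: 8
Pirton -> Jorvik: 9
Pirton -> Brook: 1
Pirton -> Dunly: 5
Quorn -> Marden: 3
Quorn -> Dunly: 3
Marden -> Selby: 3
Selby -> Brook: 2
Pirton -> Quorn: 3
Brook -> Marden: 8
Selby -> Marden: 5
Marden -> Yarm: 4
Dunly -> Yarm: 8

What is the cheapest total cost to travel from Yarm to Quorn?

Compare a few routes:
Yarm–Dunly–Brook–Marden–Selby–Quorn: 4+1+8+3+4 = 20
Yarm–Dunly–Selby–Quorn: 4+6+4 = 14
Cheapest is Yarm–Dunly–Selby–Quorn at $14.

$14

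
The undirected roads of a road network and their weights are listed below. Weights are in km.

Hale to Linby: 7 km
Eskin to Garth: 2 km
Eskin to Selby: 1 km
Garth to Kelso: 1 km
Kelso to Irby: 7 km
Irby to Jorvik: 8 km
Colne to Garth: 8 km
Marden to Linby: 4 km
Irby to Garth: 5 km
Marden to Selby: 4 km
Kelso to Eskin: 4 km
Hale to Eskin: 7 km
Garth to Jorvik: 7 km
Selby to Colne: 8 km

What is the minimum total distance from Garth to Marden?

7 km

Candidate routes:
Garth → Kelso → Eskin → Selby → Marden: 1+4+1+4 = 10
Garth → Eskin → Selby → Marden: 2+1+4 = 7
The minimum is 7 km via Garth → Eskin → Selby → Marden.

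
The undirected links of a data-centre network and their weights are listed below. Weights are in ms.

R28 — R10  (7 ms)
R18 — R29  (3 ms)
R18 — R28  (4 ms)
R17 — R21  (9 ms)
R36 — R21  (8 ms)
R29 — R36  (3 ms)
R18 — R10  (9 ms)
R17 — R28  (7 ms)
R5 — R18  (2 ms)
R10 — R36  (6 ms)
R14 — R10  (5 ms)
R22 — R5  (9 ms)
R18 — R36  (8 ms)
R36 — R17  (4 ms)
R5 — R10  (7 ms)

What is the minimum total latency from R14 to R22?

Running Dijkstra from R14:
R14: 0
R10: 5  (via R14)
R36: 11  (via R10)
R5: 12  (via R10)
R28: 12  (via R10)
R18: 14  (via R10)
R29: 14  (via R36)
R17: 15  (via R36)
R21: 19  (via R36)
R22: 21  (via R5)
Shortest route: R14 → R10 → R5 → R22 = 21 ms.

21 ms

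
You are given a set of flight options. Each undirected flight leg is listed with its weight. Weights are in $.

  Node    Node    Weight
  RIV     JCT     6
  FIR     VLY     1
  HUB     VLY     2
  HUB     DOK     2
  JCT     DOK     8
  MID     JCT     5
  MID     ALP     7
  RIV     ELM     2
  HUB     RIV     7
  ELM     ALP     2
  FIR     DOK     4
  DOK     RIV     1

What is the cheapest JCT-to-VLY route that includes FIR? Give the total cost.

$12

Best JCT to FIR: JCT–RIV–DOK–FIR costing 11
Best FIR to VLY: FIR–VLY costing 1
Total via FIR: 11 + 1 = $12.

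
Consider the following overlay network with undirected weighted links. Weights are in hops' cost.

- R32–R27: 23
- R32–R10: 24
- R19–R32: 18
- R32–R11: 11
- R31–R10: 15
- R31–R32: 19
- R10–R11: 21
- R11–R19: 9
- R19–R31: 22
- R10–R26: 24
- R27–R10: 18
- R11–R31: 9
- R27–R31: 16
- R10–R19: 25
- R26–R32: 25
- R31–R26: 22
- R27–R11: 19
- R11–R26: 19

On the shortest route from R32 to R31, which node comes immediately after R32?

Enumerating some paths:
R32–R11–R31: 11+9 = 20
R32–R19–R11–R31: 18+9+9 = 36
R32–R27–R31: 23+16 = 39
R32–R31: 19 = 19
The minimum is 19 hops' cost via R32–R31.
So from R32 the first move is to R31.

R31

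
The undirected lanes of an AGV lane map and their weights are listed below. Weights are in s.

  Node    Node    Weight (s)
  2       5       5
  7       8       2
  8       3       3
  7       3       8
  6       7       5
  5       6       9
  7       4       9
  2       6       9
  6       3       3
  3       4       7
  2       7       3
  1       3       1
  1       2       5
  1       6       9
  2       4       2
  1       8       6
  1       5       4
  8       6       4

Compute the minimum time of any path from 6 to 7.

Shortest distances from 6:
6: 0
3: 3  (via 6)
1: 4  (via 3)
8: 4  (via 6)
7: 5  (via 6)
Shortest route: 6–7 = 5 s.

5 s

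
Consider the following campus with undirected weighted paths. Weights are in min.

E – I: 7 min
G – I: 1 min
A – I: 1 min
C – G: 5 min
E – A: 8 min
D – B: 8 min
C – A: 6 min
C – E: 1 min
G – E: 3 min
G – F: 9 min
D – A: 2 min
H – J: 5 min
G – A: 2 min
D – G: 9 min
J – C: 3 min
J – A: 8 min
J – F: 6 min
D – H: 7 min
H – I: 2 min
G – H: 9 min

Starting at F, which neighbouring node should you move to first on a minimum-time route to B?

Enumerating some paths:
F - J - H - I - A - D - B: 6+5+2+1+2+8 = 24
F - G - A - D - B: 9+2+2+8 = 21
The minimum is 21 min via F - G - A - D - B.
So from F the first move is to G.

G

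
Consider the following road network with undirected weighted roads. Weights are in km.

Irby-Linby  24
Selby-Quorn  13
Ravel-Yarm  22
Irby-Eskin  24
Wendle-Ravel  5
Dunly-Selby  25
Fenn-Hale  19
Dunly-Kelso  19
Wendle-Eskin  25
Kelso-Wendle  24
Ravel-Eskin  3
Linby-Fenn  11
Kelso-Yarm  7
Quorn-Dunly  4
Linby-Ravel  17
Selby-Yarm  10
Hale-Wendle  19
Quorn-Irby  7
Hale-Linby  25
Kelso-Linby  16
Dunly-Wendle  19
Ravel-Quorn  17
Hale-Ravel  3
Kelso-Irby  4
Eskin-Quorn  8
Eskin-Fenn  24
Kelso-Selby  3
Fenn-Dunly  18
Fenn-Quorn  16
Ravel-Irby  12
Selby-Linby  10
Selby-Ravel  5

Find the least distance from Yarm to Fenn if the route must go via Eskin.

Shortest Yarm→Eskin: Yarm–Selby–Ravel–Eskin = 18
Best Eskin to Fenn: Eskin–Fenn costing 24
Total via Eskin: 18 + 24 = 42 km.

42 km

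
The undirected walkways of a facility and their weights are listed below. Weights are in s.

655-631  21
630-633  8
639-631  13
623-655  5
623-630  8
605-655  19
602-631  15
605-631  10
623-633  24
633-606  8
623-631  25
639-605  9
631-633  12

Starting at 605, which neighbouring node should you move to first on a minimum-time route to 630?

Candidate routes:
605 - 655 - 623 - 630: 19+5+8 = 32
605 - 631 - 633 - 630: 10+12+8 = 30
Cheapest is 605 - 631 - 633 - 630 at 30 s.
So from 605 the first move is to 631.

631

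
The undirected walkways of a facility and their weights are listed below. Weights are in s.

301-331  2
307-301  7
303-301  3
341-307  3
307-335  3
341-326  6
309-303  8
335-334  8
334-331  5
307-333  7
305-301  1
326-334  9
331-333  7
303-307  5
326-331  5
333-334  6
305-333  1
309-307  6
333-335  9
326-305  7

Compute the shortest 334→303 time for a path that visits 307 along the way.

16 s

Best 334 to 307: 334 → 335 → 307 costing 11
Shortest 307→303: 307 → 303 = 5
Total via 307: 11 + 5 = 16 s.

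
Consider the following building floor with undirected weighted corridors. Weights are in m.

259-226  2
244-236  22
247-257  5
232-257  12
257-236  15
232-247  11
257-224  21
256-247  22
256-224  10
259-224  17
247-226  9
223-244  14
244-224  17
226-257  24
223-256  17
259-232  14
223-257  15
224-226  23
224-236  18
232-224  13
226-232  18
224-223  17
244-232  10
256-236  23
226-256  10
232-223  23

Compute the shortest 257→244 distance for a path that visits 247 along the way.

26 m

Best 257 to 247: 257 → 247 costing 5
Shortest 247→244: 247 → 232 → 244 = 21
Total via 247: 5 + 21 = 26 m.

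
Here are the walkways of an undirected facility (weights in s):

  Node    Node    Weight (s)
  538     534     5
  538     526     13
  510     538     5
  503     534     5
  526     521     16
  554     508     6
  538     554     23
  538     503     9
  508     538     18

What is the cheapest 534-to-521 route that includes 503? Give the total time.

Best 534 to 503: 534 → 503 costing 5
Best 503 to 521: 503 → 538 → 526 → 521 costing 38
Total via 503: 5 + 38 = 43 s.

43 s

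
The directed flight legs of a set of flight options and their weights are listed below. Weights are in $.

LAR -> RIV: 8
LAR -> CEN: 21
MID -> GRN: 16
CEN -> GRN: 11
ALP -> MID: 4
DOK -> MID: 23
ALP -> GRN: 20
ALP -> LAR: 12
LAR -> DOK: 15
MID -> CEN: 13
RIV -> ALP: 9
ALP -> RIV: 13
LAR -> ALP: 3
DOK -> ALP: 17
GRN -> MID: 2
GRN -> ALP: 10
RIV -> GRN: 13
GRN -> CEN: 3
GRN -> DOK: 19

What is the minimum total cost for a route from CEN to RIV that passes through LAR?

$41

Best CEN to LAR: CEN → GRN → ALP → LAR costing 33
Shortest LAR→RIV: LAR → RIV = 8
Total via LAR: 33 + 8 = $41.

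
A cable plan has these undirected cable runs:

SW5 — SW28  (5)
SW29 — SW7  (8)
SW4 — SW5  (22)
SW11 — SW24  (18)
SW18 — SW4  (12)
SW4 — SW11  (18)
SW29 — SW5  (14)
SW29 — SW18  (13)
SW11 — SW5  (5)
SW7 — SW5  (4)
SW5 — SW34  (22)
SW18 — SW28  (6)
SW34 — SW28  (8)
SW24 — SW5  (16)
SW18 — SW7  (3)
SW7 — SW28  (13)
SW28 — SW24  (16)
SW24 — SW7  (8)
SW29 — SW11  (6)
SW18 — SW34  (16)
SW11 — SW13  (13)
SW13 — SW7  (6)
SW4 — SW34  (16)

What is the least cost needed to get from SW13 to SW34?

Enumerating some paths:
SW13 - SW7 - SW18 - SW34: 6+3+16 = 25
SW13 - SW7 - SW28 - SW34: 6+13+8 = 27
SW13 - SW7 - SW18 - SW28 - SW34: 6+3+6+8 = 23
The minimum is 23 via SW13 - SW7 - SW18 - SW28 - SW34.

23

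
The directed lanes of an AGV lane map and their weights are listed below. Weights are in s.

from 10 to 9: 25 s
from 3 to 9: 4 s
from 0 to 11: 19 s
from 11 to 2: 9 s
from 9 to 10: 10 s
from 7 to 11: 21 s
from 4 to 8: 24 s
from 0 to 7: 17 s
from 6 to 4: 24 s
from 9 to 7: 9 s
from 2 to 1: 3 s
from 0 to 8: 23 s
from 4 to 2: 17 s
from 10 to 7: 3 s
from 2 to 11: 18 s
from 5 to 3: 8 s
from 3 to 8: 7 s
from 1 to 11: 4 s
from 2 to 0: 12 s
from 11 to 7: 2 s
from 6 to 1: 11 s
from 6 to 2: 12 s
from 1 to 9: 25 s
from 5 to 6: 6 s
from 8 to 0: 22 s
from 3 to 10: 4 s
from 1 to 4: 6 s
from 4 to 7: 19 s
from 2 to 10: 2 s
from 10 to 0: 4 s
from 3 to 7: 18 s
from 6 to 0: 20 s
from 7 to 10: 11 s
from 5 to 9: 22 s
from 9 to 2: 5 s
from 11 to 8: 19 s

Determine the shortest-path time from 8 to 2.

Compare a few routes:
8–0–7–11–2: 22+17+21+9 = 69
8–0–11–2: 22+19+9 = 50
The minimum is 50 s via 8–0–11–2.

50 s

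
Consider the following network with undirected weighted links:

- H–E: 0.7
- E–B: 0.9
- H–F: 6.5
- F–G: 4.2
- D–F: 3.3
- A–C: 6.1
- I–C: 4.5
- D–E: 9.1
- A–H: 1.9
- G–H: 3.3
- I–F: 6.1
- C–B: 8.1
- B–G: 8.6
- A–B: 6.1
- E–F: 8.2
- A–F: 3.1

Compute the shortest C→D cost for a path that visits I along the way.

Shortest C→I: C–I = 4.5
Best I to D: I–F–D costing 9.4
Total via I: 4.5 + 9.4 = 13.9.

13.9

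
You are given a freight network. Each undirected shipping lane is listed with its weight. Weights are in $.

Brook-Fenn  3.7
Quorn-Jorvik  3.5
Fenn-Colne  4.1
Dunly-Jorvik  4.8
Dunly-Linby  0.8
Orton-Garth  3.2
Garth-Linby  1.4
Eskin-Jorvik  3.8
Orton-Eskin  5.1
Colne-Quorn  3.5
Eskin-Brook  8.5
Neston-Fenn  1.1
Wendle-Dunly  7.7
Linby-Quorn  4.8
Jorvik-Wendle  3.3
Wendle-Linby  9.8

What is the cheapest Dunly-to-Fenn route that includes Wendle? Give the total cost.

$22.1

Shortest Dunly→Wendle: Dunly → Wendle = 7.7
Shortest Wendle→Fenn: Wendle → Jorvik → Quorn → Colne → Fenn = 14.4
Total via Wendle: 7.7 + 14.4 = $22.1.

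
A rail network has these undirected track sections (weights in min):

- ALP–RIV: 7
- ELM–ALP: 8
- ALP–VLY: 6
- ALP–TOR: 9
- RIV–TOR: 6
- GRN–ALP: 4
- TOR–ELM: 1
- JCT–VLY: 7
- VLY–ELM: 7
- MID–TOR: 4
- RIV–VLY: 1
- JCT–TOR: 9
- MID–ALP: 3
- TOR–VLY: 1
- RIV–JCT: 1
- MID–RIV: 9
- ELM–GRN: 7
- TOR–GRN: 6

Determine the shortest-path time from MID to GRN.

7 min

Candidate routes:
MID–ALP–GRN: 3+4 = 7
MID–TOR–ELM–GRN: 4+1+7 = 12
MID–TOR–GRN: 4+6 = 10
Cheapest is MID–ALP–GRN at 7 min.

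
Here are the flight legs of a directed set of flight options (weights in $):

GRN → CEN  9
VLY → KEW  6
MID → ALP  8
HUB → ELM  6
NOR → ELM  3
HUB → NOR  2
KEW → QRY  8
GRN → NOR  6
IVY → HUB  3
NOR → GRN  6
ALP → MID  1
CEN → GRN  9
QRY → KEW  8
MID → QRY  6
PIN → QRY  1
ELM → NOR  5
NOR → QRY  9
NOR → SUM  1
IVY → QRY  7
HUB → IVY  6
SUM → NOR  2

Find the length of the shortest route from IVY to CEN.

$20

Shortest distances from IVY:
IVY: 0
HUB: 3  (via IVY)
NOR: 5  (via HUB)
SUM: 6  (via NOR)
QRY: 7  (via IVY)
ELM: 8  (via NOR)
GRN: 11  (via NOR)
KEW: 15  (via QRY)
CEN: 20  (via GRN)
Shortest route: IVY → HUB → NOR → GRN → CEN = $20.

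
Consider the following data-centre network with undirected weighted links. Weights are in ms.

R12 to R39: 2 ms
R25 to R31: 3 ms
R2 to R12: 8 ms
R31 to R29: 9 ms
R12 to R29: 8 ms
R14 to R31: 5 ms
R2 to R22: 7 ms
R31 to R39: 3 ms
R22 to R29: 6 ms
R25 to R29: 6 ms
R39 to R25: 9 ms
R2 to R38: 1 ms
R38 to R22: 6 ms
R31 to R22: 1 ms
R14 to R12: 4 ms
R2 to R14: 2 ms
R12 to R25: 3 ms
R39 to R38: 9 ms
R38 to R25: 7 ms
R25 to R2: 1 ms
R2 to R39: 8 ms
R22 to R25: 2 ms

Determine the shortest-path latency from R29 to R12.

8 ms

Shortest distances from R29:
R29: 0
R25: 6  (via R29)
R22: 6  (via R29)
R31: 7  (via R22)
R2: 7  (via R25)
R38: 8  (via R2)
R12: 8  (via R29)
Shortest route: R29–R12 = 8 ms.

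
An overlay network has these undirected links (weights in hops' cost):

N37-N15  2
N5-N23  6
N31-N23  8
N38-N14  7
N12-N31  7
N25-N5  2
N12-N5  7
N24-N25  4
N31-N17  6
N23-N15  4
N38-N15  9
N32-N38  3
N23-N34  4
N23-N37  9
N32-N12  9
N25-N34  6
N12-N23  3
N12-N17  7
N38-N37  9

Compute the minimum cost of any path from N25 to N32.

Shortest distances from N25:
N25: 0
N5: 2  (via N25)
N24: 4  (via N25)
N34: 6  (via N25)
N23: 8  (via N5)
N12: 9  (via N5)
N15: 12  (via N23)
N37: 14  (via N15)
N31: 16  (via N23)
N17: 16  (via N12)
N32: 18  (via N12)
Shortest route: N25–N5–N12–N32 = 18 hops' cost.

18 hops' cost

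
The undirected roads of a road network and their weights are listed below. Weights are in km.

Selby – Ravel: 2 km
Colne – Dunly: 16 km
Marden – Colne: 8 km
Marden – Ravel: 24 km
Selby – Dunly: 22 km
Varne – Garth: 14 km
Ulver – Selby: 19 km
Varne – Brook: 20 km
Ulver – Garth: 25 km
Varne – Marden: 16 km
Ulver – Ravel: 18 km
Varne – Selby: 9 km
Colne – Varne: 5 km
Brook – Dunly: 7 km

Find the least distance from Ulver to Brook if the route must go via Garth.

59 km

Shortest Ulver→Garth: Ulver–Garth = 25
Shortest Garth→Brook: Garth–Varne–Brook = 34
Total via Garth: 25 + 34 = 59 km.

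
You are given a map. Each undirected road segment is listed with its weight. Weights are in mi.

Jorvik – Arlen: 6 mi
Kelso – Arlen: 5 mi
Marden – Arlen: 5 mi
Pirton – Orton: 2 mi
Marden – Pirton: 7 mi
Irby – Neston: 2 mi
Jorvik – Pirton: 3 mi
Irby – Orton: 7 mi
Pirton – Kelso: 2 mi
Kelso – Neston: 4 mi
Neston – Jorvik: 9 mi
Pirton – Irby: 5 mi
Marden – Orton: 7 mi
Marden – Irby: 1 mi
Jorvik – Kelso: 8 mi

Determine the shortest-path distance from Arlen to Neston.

Settle nodes by increasing distance from Arlen:
Arlen: 0
Marden: 5  (via Arlen)
Kelso: 5  (via Arlen)
Irby: 6  (via Marden)
Jorvik: 6  (via Arlen)
Pirton: 7  (via Kelso)
Neston: 8  (via Irby)
Shortest route: Arlen → Marden → Irby → Neston = 8 mi.

8 mi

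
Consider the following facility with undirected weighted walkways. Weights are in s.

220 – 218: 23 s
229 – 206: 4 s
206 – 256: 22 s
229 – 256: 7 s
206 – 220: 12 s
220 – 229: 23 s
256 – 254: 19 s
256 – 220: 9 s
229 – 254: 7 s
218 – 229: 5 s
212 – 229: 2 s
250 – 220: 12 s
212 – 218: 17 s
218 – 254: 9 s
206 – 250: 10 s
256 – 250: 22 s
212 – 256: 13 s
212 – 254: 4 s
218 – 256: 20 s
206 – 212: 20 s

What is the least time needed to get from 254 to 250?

Shortest distances from 254:
254: 0
212: 4  (via 254)
229: 6  (via 212)
218: 9  (via 254)
206: 10  (via 229)
256: 13  (via 229)
250: 20  (via 206)
Shortest route: 254 → 212 → 229 → 206 → 250 = 20 s.

20 s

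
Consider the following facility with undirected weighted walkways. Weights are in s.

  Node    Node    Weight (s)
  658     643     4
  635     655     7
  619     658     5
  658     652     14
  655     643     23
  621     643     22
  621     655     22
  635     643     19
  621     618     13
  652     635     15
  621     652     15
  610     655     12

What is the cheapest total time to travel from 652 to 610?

Settle nodes by increasing distance from 652:
652: 0
658: 14  (via 652)
635: 15  (via 652)
621: 15  (via 652)
643: 18  (via 658)
619: 19  (via 658)
655: 22  (via 635)
618: 28  (via 621)
610: 34  (via 655)
Shortest route: 652 → 635 → 655 → 610 = 34 s.

34 s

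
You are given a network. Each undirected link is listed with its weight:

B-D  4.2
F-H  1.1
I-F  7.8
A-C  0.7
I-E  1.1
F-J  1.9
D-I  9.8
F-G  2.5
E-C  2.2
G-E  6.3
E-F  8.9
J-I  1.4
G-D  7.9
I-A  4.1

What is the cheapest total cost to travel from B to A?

Candidate routes:
B–D–I–A: 4.2+9.8+4.1 = 18.1
B–D–I–E–C–A: 4.2+9.8+1.1+2.2+0.7 = 18
Cheapest is B–D–I–E–C–A at 18.

18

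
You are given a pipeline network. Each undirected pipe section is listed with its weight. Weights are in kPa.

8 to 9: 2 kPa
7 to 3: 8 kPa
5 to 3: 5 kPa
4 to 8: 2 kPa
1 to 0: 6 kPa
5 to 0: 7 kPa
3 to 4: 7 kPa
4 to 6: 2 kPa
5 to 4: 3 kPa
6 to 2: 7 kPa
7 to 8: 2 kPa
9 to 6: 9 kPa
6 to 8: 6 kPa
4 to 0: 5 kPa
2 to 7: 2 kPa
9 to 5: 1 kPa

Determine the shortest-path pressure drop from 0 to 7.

9 kPa

Candidate routes:
0 → 4 → 8 → 7: 5+2+2 = 9
0 → 5 → 9 → 8 → 7: 7+1+2+2 = 12
Cheapest is 0 → 4 → 8 → 7 at 9 kPa.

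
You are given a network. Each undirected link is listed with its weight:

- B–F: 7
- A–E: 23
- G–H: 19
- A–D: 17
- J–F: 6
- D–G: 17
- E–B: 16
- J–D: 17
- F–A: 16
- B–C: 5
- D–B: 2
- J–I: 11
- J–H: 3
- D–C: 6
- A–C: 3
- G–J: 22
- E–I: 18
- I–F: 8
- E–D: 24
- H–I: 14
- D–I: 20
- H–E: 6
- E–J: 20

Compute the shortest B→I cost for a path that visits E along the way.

Shortest B→E: B → E = 16
Best E to I: E → I costing 18
Total via E: 16 + 18 = 34.

34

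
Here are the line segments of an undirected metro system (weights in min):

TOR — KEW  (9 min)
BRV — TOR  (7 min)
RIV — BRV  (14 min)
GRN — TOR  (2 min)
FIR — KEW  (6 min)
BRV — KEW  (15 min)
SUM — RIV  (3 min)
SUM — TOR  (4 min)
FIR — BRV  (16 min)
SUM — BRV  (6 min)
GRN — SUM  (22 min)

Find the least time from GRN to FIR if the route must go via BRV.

25 min

Best GRN to BRV: GRN → TOR → BRV costing 9
Shortest BRV→FIR: BRV → FIR = 16
Total via BRV: 9 + 16 = 25 min.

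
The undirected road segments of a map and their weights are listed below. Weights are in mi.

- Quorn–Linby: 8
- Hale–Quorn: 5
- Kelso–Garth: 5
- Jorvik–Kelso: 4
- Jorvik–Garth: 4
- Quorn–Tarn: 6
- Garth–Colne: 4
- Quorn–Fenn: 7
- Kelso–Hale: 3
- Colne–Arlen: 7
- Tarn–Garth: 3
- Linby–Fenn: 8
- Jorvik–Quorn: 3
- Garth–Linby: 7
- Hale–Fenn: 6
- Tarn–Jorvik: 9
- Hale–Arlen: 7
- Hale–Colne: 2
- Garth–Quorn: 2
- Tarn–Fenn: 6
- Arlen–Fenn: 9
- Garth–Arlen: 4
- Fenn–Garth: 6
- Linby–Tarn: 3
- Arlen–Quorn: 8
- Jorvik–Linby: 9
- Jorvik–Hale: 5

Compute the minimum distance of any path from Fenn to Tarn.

6 mi

Running Dijkstra from Fenn:
Fenn: 0
Tarn: 6  (via Fenn)
Shortest route: Fenn → Tarn = 6 mi.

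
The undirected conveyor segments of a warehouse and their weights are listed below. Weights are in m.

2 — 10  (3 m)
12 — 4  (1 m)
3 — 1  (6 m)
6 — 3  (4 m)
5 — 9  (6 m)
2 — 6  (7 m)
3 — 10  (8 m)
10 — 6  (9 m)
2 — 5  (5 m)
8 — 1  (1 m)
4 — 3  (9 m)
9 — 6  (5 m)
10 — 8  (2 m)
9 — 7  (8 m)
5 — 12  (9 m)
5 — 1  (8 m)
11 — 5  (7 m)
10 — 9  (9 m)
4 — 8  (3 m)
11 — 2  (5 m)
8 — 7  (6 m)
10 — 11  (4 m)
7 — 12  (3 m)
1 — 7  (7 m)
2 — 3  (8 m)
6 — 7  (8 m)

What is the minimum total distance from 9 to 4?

Compare a few routes:
9–10–8–4: 9+2+3 = 14
9–5–12–4: 6+9+1 = 16
9–7–12–4: 8+3+1 = 12
The minimum is 12 m via 9–7–12–4.

12 m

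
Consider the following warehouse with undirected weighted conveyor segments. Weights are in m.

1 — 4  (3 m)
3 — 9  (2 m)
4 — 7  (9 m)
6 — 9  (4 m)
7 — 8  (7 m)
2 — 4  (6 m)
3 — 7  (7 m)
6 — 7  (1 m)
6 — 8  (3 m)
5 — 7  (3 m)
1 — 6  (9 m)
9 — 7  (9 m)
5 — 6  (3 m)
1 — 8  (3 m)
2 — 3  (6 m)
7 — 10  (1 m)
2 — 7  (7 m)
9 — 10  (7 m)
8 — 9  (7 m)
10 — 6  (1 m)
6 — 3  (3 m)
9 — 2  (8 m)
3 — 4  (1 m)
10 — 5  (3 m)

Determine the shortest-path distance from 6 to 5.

3 m

Compare a few routes:
6–5: 3 = 3
6–7–5: 1+3 = 4
6–10–5: 1+3 = 4
Cheapest is 6–5 at 3 m.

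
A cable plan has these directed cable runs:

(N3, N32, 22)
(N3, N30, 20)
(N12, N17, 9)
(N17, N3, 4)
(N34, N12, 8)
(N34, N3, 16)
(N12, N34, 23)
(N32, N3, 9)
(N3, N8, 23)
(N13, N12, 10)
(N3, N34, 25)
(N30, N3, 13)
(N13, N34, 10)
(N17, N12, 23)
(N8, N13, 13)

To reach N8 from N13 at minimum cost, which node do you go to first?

Candidate routes:
N13–N12–N17–N3–N8: 10+9+4+23 = 46
N13–N34–N3–N8: 10+16+23 = 49
Cheapest is N13–N12–N17–N3–N8 at 46.
So from N13 the first move is to N12.

N12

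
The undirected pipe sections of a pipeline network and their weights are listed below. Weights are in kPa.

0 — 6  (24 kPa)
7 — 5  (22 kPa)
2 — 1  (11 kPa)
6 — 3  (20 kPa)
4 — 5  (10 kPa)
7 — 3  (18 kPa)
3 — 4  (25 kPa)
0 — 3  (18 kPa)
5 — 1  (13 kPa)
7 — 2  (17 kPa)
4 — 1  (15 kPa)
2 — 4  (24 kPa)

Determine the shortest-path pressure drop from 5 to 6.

55 kPa

Running Dijkstra from 5:
5: 0
4: 10  (via 5)
1: 13  (via 5)
7: 22  (via 5)
2: 24  (via 1)
3: 35  (via 4)
0: 53  (via 3)
6: 55  (via 3)
Shortest route: 5–4–3–6 = 55 kPa.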